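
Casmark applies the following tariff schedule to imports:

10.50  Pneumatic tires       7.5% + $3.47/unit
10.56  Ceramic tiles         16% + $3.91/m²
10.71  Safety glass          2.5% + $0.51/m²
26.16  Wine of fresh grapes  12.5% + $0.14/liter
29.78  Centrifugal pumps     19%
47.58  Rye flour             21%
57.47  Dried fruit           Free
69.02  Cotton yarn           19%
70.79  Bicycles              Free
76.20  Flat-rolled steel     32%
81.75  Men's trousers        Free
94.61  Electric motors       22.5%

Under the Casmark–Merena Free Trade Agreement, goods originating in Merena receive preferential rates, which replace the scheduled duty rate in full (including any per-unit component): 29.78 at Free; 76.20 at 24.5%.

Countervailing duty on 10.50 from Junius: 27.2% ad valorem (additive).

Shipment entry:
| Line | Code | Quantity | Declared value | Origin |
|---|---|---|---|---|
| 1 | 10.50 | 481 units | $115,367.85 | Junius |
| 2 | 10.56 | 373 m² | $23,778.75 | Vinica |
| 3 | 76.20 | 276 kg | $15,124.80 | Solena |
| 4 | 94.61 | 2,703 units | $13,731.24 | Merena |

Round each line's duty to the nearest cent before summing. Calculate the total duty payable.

$54,894.21

Line 1 (10.50, Junius, 481 units, $115,367.85):
Base rate for 10.50 is 7.5% + $3.47/unit.
Additional duty on 10.50 from Junius: +27.2%. Applied ad valorem rate: 7.5% + 27.2% = 34.7%.
Duty = $115,367.85 × 34.7% + 481 × $3.47 = $41,701.71.
Line 2 (10.56, Vinica, 373 m², $23,778.75):
Base rate for 10.56 is 16% + $3.91/m².
Duty = $23,778.75 × 16% + 373 × $3.91 = $5,263.03.
Line 3 (76.20, Solena, 276 kg, $15,124.80):
Base rate for 76.20 is 32%.
76.20 has an FTA preferential rate, but origin Solena is not Merena; base rate stands.
Duty = $15,124.80 × 32% = $4,839.94.
Line 4 (94.61, Merena, 2,703 units, $13,731.24):
Base rate for 94.61 is 22.5%.
Origin Merena is the FTA partner but 94.61 is not on the preference list; base rate stands.
Duty = $13,731.24 × 22.5% = $3,089.53.
Total = $41,701.71 + $5,263.03 + $4,839.94 + $3,089.53 = $54,894.21.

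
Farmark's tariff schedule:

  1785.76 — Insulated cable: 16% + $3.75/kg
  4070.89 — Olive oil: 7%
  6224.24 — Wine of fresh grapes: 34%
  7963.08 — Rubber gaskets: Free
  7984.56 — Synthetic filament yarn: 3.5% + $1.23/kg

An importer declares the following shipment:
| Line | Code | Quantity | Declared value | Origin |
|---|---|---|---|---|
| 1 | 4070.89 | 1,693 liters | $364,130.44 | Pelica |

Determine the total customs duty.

Line 1 (4070.89, Pelica, 1,693 liters, $364,130.44):
Base rate for 4070.89 is 7%.
Duty = $364,130.44 × 7% = $25,489.13.

$25,489.13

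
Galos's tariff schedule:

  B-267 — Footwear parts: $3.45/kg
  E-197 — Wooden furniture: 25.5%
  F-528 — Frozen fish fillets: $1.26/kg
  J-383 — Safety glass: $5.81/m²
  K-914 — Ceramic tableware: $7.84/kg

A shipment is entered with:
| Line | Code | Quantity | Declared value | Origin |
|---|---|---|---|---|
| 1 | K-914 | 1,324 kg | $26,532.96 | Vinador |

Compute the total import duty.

Line 1 (K-914, Vinador, 1,324 kg, $26,532.96):
Base rate for K-914 is $7.84/kg.
Duty = 1,324 × $7.84 = $10,380.16.

$10,380.16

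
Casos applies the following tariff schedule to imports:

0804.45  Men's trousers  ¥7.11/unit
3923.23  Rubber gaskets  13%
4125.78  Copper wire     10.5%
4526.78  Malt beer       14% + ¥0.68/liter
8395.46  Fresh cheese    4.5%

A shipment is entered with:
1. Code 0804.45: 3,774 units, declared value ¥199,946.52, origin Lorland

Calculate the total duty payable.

Line 1 (0804.45, Lorland, 3,774 units, ¥199,946.52):
Base rate for 0804.45 is ¥7.11/unit.
Duty = 3,774 × ¥7.11 = ¥26,833.14.

¥26,833.14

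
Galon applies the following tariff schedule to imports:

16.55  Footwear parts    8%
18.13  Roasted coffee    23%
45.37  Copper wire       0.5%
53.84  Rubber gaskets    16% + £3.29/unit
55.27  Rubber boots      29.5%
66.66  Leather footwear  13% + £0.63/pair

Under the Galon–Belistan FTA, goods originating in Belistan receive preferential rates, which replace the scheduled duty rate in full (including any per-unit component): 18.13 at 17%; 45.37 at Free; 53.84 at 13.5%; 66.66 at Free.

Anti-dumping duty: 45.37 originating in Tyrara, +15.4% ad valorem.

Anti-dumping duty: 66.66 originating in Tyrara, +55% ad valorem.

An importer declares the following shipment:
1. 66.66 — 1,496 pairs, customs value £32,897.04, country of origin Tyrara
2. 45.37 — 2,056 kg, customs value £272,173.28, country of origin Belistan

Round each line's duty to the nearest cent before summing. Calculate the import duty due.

£23,312.47

Line 1 (66.66, Tyrara, 1,496 pairs, £32,897.04):
Base rate for 66.66 is 13% + £0.63/pair.
66.66 has an FTA preferential rate, but origin Tyrara is not Belistan; base rate stands.
Additional duty on 66.66 from Tyrara: +55%. Applied ad valorem rate: 13% + 55% = 68%.
Duty = £32,897.04 × 68% + 1,496 × £0.63 = £23,312.47.
Line 2 (45.37, Belistan, 2,056 kg, £272,173.28):
Base rate for 45.37 is 0.5%.
Origin Belistan qualifies under the Galon–Belistan agreement and 45.37 is covered: preferential rate Free applies instead.
The additional-duty order on 45.37 targets Tyrara, not Belistan; it does not apply.
Duty = £272,173.28 × 0% = £0.00.
Total = £23,312.47 + £0.00 = £23,312.47.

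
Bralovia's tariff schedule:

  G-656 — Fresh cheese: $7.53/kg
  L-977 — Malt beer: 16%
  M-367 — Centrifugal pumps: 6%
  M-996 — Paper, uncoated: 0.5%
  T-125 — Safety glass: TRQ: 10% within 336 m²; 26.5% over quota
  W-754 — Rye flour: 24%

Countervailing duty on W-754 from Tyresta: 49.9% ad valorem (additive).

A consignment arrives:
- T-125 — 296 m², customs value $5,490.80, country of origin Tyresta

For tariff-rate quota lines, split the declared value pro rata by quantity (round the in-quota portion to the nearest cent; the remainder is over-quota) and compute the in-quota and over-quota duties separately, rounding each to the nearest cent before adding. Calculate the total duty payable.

$549.08

Line 1 (T-125, Tyresta, 296 m², $5,490.80):
Code T-125 is under a tariff-rate quota (threshold 336 m²). Quantity 296 m² is within the quota, so the in-quota rate 10% applies to the full value.
Duty = $5,490.80 × 10% = $549.08.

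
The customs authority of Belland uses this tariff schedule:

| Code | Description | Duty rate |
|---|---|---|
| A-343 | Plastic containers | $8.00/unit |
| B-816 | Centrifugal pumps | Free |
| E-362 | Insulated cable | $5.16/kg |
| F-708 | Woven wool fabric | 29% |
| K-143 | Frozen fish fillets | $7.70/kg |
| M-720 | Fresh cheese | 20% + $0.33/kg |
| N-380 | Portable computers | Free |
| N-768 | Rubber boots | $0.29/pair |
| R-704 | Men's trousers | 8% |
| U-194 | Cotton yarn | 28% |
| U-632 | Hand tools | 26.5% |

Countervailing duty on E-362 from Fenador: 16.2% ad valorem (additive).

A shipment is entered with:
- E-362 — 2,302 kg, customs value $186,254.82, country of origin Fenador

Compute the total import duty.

$42,051.60

Line 1 (E-362, Fenador, 2,302 kg, $186,254.82):
Base rate for E-362 is $5.16/kg.
Additional duty on E-362 from Fenador: +16.2% ad valorem. Applied ad valorem rate = 16.2%.
Duty = $186,254.82 × 16.2% + 2,302 × $5.16 = $42,051.60.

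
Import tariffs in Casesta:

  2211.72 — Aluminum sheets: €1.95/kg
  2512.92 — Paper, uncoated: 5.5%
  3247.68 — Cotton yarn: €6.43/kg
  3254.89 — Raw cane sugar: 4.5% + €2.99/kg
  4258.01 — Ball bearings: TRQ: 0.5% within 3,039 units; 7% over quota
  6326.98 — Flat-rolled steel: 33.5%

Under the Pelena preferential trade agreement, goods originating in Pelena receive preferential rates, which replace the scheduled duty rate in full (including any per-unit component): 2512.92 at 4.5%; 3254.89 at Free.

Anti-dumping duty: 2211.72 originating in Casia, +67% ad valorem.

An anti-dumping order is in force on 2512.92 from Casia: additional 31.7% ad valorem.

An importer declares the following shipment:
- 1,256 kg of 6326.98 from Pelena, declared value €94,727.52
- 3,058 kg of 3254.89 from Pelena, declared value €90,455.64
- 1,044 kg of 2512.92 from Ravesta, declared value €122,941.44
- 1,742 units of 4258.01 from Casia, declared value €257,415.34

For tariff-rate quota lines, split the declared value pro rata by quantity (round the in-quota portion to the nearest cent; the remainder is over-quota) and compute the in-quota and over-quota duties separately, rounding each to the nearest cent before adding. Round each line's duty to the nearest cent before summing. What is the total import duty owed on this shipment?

Line 1 (6326.98, Pelena, 1,256 kg, €94,727.52):
Base rate for 6326.98 is 33.5%.
Origin Pelena is the FTA partner but 6326.98 is not on the preference list; base rate stands.
Duty = €94,727.52 × 33.5% = €31,733.72.
Line 2 (3254.89, Pelena, 3,058 kg, €90,455.64):
Base rate for 3254.89 is 4.5% + €2.99/kg.
Origin Pelena qualifies under the Casesta–Pelena agreement and 3254.89 is covered: preferential rate Free applies instead.
Duty = €90,455.64 × 0% = €0.00.
Line 3 (2512.92, Ravesta, 1,044 kg, €122,941.44):
Base rate for 2512.92 is 5.5%.
2512.92 has an FTA preferential rate, but origin Ravesta is not Pelena; base rate stands.
The additional-duty order on 2512.92 targets Casia, not Ravesta; it does not apply.
Duty = €122,941.44 × 5.5% = €6,761.78.
Line 4 (4258.01, Casia, 1,742 units, €257,415.34):
Code 4258.01 is under a tariff-rate quota (threshold 3,039 units). Quantity 1,742 units is within the quota, so the in-quota rate 0.5% applies to the full value.
Duty = €257,415.34 × 0.5% = €1,287.08.
Total = €31,733.72 + €0.00 + €6,761.78 + €1,287.08 = €39,782.58.

€39,782.58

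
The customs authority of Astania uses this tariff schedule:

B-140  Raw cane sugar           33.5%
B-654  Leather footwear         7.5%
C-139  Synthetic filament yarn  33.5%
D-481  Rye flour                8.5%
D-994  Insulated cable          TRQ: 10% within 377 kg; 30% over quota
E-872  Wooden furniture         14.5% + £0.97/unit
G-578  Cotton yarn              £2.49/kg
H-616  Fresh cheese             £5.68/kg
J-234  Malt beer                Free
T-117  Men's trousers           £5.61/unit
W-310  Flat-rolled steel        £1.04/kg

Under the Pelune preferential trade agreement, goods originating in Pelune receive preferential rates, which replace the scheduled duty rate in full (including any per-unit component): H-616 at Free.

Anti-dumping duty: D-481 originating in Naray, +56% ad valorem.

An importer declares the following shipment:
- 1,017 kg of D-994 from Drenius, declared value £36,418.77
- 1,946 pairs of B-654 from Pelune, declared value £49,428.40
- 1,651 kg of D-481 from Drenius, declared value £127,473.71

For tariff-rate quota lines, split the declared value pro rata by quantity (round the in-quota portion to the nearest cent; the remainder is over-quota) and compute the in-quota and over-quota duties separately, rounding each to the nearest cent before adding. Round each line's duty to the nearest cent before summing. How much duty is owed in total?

£22,767.96

Line 1 (D-994, Drenius, 1,017 kg, £36,418.77):
Code D-994 is under a tariff-rate quota (threshold 377 kg). In-quota: 377 kg at 10%; over-quota: 640 kg at 30%.
Pro-rata value split: in-quota = £36,418.77 × 377/1,017 = £13,500.37; over-quota = £36,418.77 − £13,500.37 = £22,918.40.
In-quota duty = £13,500.37 × 10% = £1,350.04. Over-quota duty = £22,918.40 × 30% = £6,875.52.
Line duty = £1,350.04 + £6,875.52 = £8,225.56.
Line 2 (B-654, Pelune, 1,946 pairs, £49,428.40):
Base rate for B-654 is 7.5%.
Origin Pelune is the FTA partner but B-654 is not on the preference list; base rate stands.
Duty = £49,428.40 × 7.5% = £3,707.13.
Line 3 (D-481, Drenius, 1,651 kg, £127,473.71):
Base rate for D-481 is 8.5%.
The additional-duty order on D-481 targets Naray, not Drenius; it does not apply.
Duty = £127,473.71 × 8.5% = £10,835.27.
Total = £8,225.56 + £3,707.13 + £10,835.27 = £22,767.96.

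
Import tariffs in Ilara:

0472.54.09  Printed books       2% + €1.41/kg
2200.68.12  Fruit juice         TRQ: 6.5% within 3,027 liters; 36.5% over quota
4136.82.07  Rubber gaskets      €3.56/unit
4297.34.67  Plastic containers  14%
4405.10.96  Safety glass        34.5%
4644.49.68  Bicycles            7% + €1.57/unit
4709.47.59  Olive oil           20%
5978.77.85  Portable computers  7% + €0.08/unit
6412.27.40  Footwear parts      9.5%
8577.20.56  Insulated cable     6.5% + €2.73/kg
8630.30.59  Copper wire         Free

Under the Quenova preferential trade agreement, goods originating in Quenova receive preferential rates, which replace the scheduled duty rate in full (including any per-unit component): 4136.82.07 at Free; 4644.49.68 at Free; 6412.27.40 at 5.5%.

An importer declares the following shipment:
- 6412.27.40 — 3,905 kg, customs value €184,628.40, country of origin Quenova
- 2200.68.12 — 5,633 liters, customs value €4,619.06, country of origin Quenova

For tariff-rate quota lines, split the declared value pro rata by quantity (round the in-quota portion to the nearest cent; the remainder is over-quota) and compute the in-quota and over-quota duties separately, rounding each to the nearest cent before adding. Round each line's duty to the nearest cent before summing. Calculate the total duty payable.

Line 1 (6412.27.40, Quenova, 3,905 kg, €184,628.40):
Base rate for 6412.27.40 is 9.5%.
Origin Quenova qualifies under the Ilara–Quenova agreement and 6412.27.40 is covered: preferential rate 5.5% applies instead.
Duty = €184,628.40 × 5.5% = €10,154.56.
Line 2 (2200.68.12, Quenova, 5,633 liters, €4,619.06):
Code 2200.68.12 is under a tariff-rate quota (threshold 3,027 liters). In-quota: 3,027 liters at 6.5%; over-quota: 2,606 liters at 36.5%.
Pro-rata value split: in-quota = €4,619.06 × 3,027/5,633 = €2,482.14; over-quota = €4,619.06 − €2,482.14 = €2,136.92.
In-quota duty = €2,482.14 × 6.5% = €161.34. Over-quota duty = €2,136.92 × 36.5% = €779.98.
Line duty = €161.34 + €779.98 = €941.32.
Total = €10,154.56 + €941.32 = €11,095.88.

€11,095.88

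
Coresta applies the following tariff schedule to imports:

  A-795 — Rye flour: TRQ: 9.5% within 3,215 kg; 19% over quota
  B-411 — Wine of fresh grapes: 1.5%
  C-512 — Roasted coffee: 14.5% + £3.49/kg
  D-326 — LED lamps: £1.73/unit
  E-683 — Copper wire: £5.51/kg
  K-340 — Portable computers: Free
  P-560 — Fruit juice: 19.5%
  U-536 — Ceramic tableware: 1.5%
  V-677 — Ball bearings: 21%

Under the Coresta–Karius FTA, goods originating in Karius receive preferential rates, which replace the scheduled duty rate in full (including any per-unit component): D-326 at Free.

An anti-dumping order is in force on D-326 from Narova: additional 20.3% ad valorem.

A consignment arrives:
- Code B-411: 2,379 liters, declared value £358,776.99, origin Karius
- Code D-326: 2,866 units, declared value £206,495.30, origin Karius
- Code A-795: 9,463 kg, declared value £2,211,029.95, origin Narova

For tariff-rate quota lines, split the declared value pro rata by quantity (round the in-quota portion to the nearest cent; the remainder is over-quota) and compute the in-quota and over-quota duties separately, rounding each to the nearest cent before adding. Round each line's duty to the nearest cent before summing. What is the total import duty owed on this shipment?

£354,114.79

Line 1 (B-411, Karius, 2,379 liters, £358,776.99):
Base rate for B-411 is 1.5%.
Origin Karius is the FTA partner but B-411 is not on the preference list; base rate stands.
Duty = £358,776.99 × 1.5% = £5,381.65.
Line 2 (D-326, Karius, 2,866 units, £206,495.30):
Base rate for D-326 is £1.73/unit.
Origin Karius qualifies under the Coresta–Karius agreement and D-326 is covered: preferential rate Free applies instead.
The additional-duty order on D-326 targets Narova, not Karius; it does not apply.
Duty = £206,495.30 × 0% = £0.00.
Line 3 (A-795, Narova, 9,463 kg, £2,211,029.95):
Code A-795 is under a tariff-rate quota (threshold 3,215 kg). In-quota: 3,215 kg at 9.5%; over-quota: 6,248 kg at 19%.
Pro-rata value split: in-quota = £2,211,029.95 × 3,215/9,463 = £751,184.75; over-quota = £2,211,029.95 − £751,184.75 = £1,459,845.20.
In-quota duty = £751,184.75 × 9.5% = £71,362.55. Over-quota duty = £1,459,845.20 × 19% = £277,370.59.
Line duty = £71,362.55 + £277,370.59 = £348,733.14.
Total = £5,381.65 + £0.00 + £348,733.14 = £354,114.79.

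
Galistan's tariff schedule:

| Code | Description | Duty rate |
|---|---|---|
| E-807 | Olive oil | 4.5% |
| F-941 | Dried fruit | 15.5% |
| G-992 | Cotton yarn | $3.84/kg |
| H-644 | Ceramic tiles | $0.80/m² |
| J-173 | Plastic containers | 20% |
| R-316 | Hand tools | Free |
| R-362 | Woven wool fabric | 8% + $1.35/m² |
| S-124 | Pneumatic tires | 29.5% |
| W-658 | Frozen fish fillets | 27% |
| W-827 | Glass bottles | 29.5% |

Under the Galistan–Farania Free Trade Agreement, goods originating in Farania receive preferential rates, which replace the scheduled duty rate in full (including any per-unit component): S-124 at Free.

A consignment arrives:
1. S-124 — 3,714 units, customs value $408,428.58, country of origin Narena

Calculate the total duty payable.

$120,486.43

Line 1 (S-124, Narena, 3,714 units, $408,428.58):
Base rate for S-124 is 29.5%.
S-124 has an FTA preferential rate, but origin Narena is not Farania; base rate stands.
Duty = $408,428.58 × 29.5% = $120,486.43.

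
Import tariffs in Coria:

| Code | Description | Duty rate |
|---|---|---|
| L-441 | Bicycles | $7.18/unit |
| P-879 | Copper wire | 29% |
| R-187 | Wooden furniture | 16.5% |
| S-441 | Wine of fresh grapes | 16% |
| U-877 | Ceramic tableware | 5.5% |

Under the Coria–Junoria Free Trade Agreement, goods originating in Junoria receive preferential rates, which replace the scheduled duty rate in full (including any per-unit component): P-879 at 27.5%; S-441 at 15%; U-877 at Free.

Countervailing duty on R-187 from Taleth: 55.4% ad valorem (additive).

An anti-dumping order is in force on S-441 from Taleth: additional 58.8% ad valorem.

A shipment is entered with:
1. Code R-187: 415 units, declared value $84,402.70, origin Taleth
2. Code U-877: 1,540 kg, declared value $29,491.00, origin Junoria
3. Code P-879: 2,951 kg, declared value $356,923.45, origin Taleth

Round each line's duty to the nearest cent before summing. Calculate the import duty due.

Line 1 (R-187, Taleth, 415 units, $84,402.70):
Base rate for R-187 is 16.5%.
Additional duty on R-187 from Taleth: +55.4%. Applied ad valorem rate: 16.5% + 55.4% = 71.9%.
Duty = $84,402.70 × 71.9% = $60,685.54.
Line 2 (U-877, Junoria, 1,540 kg, $29,491.00):
Base rate for U-877 is 5.5%.
Origin Junoria qualifies under the Coria–Junoria agreement and U-877 is covered: preferential rate Free applies instead.
Duty = $29,491.00 × 0% = $0.00.
Line 3 (P-879, Taleth, 2,951 kg, $356,923.45):
Base rate for P-879 is 29%.
P-879 has an FTA preferential rate, but origin Taleth is not Junoria; base rate stands.
Duty = $356,923.45 × 29% = $103,507.80.
Total = $60,685.54 + $0.00 + $103,507.80 = $164,193.34.

$164,193.34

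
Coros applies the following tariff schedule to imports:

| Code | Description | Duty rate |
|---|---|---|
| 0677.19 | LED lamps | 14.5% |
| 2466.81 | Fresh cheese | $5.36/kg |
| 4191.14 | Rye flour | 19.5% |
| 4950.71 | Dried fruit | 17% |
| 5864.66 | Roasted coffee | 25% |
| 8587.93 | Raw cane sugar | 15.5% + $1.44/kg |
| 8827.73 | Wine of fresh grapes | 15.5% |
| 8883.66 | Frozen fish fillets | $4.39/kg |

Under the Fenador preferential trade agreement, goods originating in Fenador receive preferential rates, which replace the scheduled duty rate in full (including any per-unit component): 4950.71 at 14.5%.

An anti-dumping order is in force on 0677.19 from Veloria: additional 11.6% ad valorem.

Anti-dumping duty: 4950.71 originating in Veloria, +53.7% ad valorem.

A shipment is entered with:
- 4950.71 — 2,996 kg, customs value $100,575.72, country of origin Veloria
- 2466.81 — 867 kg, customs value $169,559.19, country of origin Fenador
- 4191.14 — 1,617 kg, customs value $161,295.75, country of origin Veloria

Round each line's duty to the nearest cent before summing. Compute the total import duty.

Line 1 (4950.71, Veloria, 2,996 kg, $100,575.72):
Base rate for 4950.71 is 17%.
4950.71 has an FTA preferential rate, but origin Veloria is not Fenador; base rate stands.
Additional duty on 4950.71 from Veloria: +53.7%. Applied ad valorem rate: 17% + 53.7% = 70.7%.
Duty = $100,575.72 × 70.7% = $71,107.03.
Line 2 (2466.81, Fenador, 867 kg, $169,559.19):
Base rate for 2466.81 is $5.36/kg.
Origin Fenador is the FTA partner but 2466.81 is not on the preference list; base rate stands.
Duty = 867 × $5.36 = $4,647.12.
Line 3 (4191.14, Veloria, 1,617 kg, $161,295.75):
Base rate for 4191.14 is 19.5%.
Duty = $161,295.75 × 19.5% = $31,452.67.
Total = $71,107.03 + $4,647.12 + $31,452.67 = $107,206.82.

$107,206.82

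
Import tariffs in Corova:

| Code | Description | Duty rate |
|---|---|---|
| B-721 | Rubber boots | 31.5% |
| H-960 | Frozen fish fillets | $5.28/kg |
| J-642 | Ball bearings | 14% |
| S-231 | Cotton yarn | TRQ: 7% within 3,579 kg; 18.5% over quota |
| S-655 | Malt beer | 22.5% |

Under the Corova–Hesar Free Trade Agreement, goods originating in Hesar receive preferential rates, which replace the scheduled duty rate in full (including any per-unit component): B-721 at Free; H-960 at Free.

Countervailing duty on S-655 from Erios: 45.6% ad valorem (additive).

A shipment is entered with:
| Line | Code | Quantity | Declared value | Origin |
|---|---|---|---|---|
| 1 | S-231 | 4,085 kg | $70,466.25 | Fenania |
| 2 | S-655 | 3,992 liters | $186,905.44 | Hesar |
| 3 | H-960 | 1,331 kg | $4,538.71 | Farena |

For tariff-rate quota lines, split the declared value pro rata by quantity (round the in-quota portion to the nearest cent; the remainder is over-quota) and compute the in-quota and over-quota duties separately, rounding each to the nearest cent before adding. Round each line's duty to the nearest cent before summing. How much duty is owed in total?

Line 1 (S-231, Fenania, 4,085 kg, $70,466.25):
Code S-231 is under a tariff-rate quota (threshold 3,579 kg). In-quota: 3,579 kg at 7%; over-quota: 506 kg at 18.5%.
Pro-rata value split: in-quota = $70,466.25 × 3,579/4,085 = $61,737.75; over-quota = $70,466.25 − $61,737.75 = $8,728.50.
In-quota duty = $61,737.75 × 7% = $4,321.64. Over-quota duty = $8,728.50 × 18.5% = $1,614.77.
Line duty = $4,321.64 + $1,614.77 = $5,936.41.
Line 2 (S-655, Hesar, 3,992 liters, $186,905.44):
Base rate for S-655 is 22.5%.
Origin Hesar is the FTA partner but S-655 is not on the preference list; base rate stands.
The additional-duty order on S-655 targets Erios, not Hesar; it does not apply.
Duty = $186,905.44 × 22.5% = $42,053.72.
Line 3 (H-960, Farena, 1,331 kg, $4,538.71):
Base rate for H-960 is $5.28/kg.
H-960 has an FTA preferential rate, but origin Farena is not Hesar; base rate stands.
Duty = 1,331 × $5.28 = $7,027.68.
Total = $5,936.41 + $42,053.72 + $7,027.68 = $55,017.81.

$55,017.81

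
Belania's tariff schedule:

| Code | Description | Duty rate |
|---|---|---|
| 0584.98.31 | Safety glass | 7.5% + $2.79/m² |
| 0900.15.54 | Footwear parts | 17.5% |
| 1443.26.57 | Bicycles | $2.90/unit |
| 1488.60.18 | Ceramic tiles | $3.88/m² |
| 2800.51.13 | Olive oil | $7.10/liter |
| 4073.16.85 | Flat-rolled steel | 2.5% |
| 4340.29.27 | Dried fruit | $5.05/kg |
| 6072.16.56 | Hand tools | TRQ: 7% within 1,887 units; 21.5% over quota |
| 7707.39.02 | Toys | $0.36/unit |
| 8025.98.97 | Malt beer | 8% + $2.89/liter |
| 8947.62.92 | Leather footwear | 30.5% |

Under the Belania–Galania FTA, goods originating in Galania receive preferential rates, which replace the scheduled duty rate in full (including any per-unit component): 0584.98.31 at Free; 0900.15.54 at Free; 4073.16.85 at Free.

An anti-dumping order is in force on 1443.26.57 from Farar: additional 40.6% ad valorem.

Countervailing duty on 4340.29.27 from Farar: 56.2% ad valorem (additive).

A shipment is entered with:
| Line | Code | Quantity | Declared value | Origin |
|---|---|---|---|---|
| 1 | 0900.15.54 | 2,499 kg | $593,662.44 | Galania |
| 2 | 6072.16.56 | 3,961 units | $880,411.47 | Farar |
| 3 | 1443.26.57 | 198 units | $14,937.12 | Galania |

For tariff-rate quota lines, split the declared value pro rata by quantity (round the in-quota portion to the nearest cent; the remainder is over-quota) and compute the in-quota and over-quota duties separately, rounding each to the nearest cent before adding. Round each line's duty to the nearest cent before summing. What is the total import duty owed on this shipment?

Line 1 (0900.15.54, Galania, 2,499 kg, $593,662.44):
Base rate for 0900.15.54 is 17.5%.
Origin Galania qualifies under the Belania–Galania agreement and 0900.15.54 is covered: preferential rate Free applies instead.
Duty = $593,662.44 × 0% = $0.00.
Line 2 (6072.16.56, Farar, 3,961 units, $880,411.47):
Code 6072.16.56 is under a tariff-rate quota (threshold 1,887 units). In-quota: 1,887 units at 7%; over-quota: 2,074 units at 21.5%.
Pro-rata value split: in-quota = $880,411.47 × 1,887/3,961 = $419,423.49; over-quota = $880,411.47 − $419,423.49 = $460,987.98.
In-quota duty = $419,423.49 × 7% = $29,359.64. Over-quota duty = $460,987.98 × 21.5% = $99,112.42.
Line duty = $29,359.64 + $99,112.42 = $128,472.06.
Line 3 (1443.26.57, Galania, 198 units, $14,937.12):
Base rate for 1443.26.57 is $2.90/unit.
Origin Galania is the FTA partner but 1443.26.57 is not on the preference list; base rate stands.
The additional-duty order on 1443.26.57 targets Farar, not Galania; it does not apply.
Duty = 198 × $2.90 = $574.20.
Total = $0.00 + $128,472.06 + $574.20 = $129,046.26.

$129,046.26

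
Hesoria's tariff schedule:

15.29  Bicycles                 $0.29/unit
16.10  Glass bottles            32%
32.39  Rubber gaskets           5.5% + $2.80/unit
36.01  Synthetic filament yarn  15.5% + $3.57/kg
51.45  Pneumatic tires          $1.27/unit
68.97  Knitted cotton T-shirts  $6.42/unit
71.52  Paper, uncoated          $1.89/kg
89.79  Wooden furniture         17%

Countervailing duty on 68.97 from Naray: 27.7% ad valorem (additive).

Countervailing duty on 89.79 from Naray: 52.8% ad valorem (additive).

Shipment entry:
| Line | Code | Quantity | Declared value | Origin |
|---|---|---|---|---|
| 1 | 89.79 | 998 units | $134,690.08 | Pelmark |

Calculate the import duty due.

Line 1 (89.79, Pelmark, 998 units, $134,690.08):
Base rate for 89.79 is 17%.
The additional-duty order on 89.79 targets Naray, not Pelmark; it does not apply.
Duty = $134,690.08 × 17% = $22,897.31.

$22,897.31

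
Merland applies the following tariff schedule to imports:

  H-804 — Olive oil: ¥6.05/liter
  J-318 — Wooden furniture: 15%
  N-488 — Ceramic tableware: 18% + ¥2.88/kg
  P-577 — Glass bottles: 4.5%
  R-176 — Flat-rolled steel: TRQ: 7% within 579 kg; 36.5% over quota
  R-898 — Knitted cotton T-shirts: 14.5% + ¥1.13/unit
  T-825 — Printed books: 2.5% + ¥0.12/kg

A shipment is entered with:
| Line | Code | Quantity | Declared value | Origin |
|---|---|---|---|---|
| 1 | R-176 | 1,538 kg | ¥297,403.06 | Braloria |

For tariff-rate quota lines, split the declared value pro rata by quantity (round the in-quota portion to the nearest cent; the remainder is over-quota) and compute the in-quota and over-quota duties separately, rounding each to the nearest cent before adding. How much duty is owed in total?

Line 1 (R-176, Braloria, 1,538 kg, ¥297,403.06):
Code R-176 is under a tariff-rate quota (threshold 579 kg). In-quota: 579 kg at 7%; over-quota: 959 kg at 36.5%.
Pro-rata value split: in-quota = ¥297,403.06 × 579/1,538 = ¥111,961.23; over-quota = ¥297,403.06 − ¥111,961.23 = ¥185,441.83.
In-quota duty = ¥111,961.23 × 7% = ¥7,837.29. Over-quota duty = ¥185,441.83 × 36.5% = ¥67,686.27.
Line duty = ¥7,837.29 + ¥67,686.27 = ¥75,523.56.

¥75,523.56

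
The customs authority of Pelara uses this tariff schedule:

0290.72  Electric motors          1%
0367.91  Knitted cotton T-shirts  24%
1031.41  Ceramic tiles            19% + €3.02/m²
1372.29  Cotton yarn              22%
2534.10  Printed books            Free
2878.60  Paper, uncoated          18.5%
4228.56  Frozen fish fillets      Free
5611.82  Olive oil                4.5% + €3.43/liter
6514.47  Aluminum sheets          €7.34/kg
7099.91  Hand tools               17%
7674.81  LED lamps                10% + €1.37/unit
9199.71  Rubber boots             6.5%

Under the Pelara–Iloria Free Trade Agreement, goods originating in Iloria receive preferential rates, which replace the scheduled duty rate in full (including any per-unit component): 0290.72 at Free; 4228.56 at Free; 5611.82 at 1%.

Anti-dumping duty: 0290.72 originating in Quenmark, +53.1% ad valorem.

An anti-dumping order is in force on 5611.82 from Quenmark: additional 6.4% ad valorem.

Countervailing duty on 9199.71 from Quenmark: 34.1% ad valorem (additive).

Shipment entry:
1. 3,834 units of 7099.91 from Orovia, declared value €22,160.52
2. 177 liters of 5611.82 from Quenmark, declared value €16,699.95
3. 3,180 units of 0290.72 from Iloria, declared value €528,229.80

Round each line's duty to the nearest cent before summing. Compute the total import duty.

€6,194.69

Line 1 (7099.91, Orovia, 3,834 units, €22,160.52):
Base rate for 7099.91 is 17%.
Duty = €22,160.52 × 17% = €3,767.29.
Line 2 (5611.82, Quenmark, 177 liters, €16,699.95):
Base rate for 5611.82 is 4.5% + €3.43/liter.
5611.82 has an FTA preferential rate, but origin Quenmark is not Iloria; base rate stands.
Additional duty on 5611.82 from Quenmark: +6.4%. Applied ad valorem rate: 4.5% + 6.4% = 10.9%.
Duty = €16,699.95 × 10.9% + 177 × €3.43 = €2,427.40.
Line 3 (0290.72, Iloria, 3,180 units, €528,229.80):
Base rate for 0290.72 is 1%.
Origin Iloria qualifies under the Pelara–Iloria agreement and 0290.72 is covered: preferential rate Free applies instead.
The additional-duty order on 0290.72 targets Quenmark, not Iloria; it does not apply.
Duty = €528,229.80 × 0% = €0.00.
Total = €3,767.29 + €2,427.40 + €0.00 = €6,194.69.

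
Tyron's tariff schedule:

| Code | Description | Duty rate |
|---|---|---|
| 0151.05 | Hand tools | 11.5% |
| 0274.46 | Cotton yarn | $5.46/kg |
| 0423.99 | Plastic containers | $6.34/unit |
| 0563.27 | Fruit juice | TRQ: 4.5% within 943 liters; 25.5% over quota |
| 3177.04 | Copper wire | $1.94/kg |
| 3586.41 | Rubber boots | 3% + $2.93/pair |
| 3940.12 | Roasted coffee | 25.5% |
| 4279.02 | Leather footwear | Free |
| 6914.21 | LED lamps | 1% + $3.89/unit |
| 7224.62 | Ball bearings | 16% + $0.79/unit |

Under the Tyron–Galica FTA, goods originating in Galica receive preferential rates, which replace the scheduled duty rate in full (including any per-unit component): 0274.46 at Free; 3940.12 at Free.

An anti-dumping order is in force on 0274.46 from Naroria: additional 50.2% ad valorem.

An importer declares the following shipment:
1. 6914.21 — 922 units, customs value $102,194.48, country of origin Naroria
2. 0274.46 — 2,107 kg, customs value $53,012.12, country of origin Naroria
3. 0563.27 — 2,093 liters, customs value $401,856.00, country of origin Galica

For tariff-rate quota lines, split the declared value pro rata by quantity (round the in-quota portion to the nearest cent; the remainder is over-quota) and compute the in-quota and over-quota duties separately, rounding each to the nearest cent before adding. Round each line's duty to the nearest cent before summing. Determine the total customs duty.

Line 1 (6914.21, Naroria, 922 units, $102,194.48):
Base rate for 6914.21 is 1% + $3.89/unit.
Duty = $102,194.48 × 1% + 922 × $3.89 = $4,608.52.
Line 2 (0274.46, Naroria, 2,107 kg, $53,012.12):
Base rate for 0274.46 is $5.46/kg.
0274.46 has an FTA preferential rate, but origin Naroria is not Galica; base rate stands.
Additional duty on 0274.46 from Naroria: +50.2% ad valorem. Applied ad valorem rate = 50.2%.
Duty = $53,012.12 × 50.2% + 2,107 × $5.46 = $38,116.30.
Line 3 (0563.27, Galica, 2,093 liters, $401,856.00):
Code 0563.27 is under a tariff-rate quota (threshold 943 liters). In-quota: 943 liters at 4.5%; over-quota: 1,150 liters at 25.5%.
Pro-rata value split: in-quota = $401,856.00 × 943/2,093 = $181,056.00; over-quota = $401,856.00 − $181,056.00 = $220,800.00.
In-quota duty = $181,056.00 × 4.5% = $8,147.52. Over-quota duty = $220,800.00 × 25.5% = $56,304.00.
Line duty = $8,147.52 + $56,304.00 = $64,451.52.
Total = $4,608.52 + $38,116.30 + $64,451.52 = $107,176.34.

$107,176.34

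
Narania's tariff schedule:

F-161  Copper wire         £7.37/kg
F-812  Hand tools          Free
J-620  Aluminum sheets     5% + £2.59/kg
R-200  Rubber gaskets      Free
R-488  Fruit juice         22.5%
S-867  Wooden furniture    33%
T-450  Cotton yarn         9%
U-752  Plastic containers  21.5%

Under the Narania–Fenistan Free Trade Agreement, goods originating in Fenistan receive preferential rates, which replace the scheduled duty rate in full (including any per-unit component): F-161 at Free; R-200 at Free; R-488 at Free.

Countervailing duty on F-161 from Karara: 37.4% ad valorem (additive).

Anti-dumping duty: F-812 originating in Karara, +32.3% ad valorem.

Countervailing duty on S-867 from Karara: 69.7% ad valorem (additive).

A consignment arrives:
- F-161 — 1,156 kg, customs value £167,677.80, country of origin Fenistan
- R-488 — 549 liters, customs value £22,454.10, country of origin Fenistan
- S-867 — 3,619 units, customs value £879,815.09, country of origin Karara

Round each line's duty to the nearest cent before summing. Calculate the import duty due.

Line 1 (F-161, Fenistan, 1,156 kg, £167,677.80):
Base rate for F-161 is £7.37/kg.
Origin Fenistan qualifies under the Narania–Fenistan agreement and F-161 is covered: preferential rate Free applies instead.
The additional-duty order on F-161 targets Karara, not Fenistan; it does not apply.
Duty = £167,677.80 × 0% = £0.00.
Line 2 (R-488, Fenistan, 549 liters, £22,454.10):
Base rate for R-488 is 22.5%.
Origin Fenistan qualifies under the Narania–Fenistan agreement and R-488 is covered: preferential rate Free applies instead.
Duty = £22,454.10 × 0% = £0.00.
Line 3 (S-867, Karara, 3,619 units, £879,815.09):
Base rate for S-867 is 33%.
Additional duty on S-867 from Karara: +69.7%. Applied ad valorem rate: 33% + 69.7% = 102.7%.
Duty = £879,815.09 × 102.7% = £903,570.10.
Total = £0.00 + £0.00 + £903,570.10 = £903,570.10.

£903,570.10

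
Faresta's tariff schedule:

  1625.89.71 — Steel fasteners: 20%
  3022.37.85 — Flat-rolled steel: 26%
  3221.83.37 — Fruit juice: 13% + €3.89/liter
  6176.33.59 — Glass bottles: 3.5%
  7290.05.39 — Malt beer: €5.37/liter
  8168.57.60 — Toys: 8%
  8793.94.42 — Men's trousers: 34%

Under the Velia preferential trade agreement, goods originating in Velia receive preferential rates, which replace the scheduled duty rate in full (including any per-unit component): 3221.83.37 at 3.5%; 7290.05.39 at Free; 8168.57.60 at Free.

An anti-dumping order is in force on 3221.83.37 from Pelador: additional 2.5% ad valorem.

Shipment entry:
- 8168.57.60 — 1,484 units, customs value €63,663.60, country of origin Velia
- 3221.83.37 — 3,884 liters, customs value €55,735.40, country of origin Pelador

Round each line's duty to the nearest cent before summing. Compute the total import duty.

€23,747.75

Line 1 (8168.57.60, Velia, 1,484 units, €63,663.60):
Base rate for 8168.57.60 is 8%.
Origin Velia qualifies under the Faresta–Velia agreement and 8168.57.60 is covered: preferential rate Free applies instead.
Duty = €63,663.60 × 0% = €0.00.
Line 2 (3221.83.37, Pelador, 3,884 liters, €55,735.40):
Base rate for 3221.83.37 is 13% + €3.89/liter.
3221.83.37 has an FTA preferential rate, but origin Pelador is not Velia; base rate stands.
Additional duty on 3221.83.37 from Pelador: +2.5%. Applied ad valorem rate: 13% + 2.5% = 15.5%.
Duty = €55,735.40 × 15.5% + 3,884 × €3.89 = €23,747.75.
Total = €0.00 + €23,747.75 = €23,747.75.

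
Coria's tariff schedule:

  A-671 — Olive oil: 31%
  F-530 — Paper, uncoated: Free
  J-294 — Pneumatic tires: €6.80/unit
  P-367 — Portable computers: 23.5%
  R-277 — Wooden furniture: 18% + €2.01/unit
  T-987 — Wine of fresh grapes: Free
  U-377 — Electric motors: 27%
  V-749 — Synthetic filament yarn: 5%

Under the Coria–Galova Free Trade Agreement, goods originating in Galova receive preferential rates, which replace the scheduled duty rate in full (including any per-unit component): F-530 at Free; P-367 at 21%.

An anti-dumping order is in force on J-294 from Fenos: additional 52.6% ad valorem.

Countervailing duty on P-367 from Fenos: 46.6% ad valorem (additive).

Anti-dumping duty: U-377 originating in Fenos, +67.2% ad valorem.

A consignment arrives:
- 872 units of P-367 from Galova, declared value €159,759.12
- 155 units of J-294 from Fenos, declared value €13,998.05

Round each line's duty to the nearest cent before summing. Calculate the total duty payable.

€41,966.39

Line 1 (P-367, Galova, 872 units, €159,759.12):
Base rate for P-367 is 23.5%.
Origin Galova qualifies under the Coria–Galova agreement and P-367 is covered: preferential rate 21% applies instead.
The additional-duty order on P-367 targets Fenos, not Galova; it does not apply.
Duty = €159,759.12 × 21% = €33,549.42.
Line 2 (J-294, Fenos, 155 units, €13,998.05):
Base rate for J-294 is €6.80/unit.
Additional duty on J-294 from Fenos: +52.6% ad valorem. Applied ad valorem rate = 52.6%.
Duty = €13,998.05 × 52.6% + 155 × €6.80 = €8,416.97.
Total = €33,549.42 + €8,416.97 = €41,966.39.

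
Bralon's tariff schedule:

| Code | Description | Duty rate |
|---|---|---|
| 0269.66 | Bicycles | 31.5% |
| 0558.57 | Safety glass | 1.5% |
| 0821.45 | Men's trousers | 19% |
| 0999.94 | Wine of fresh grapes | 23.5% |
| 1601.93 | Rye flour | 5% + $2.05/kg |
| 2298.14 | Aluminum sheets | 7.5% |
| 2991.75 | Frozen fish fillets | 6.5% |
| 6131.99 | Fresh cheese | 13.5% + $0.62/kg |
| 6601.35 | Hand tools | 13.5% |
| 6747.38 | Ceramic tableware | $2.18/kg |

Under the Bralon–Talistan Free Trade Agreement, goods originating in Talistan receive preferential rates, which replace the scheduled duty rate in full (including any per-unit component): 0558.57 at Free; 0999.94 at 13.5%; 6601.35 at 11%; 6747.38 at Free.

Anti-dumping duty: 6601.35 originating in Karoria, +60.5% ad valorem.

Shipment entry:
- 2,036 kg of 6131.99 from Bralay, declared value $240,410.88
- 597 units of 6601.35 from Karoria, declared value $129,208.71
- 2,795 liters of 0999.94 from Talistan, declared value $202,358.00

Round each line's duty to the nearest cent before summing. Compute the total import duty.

Line 1 (6131.99, Bralay, 2,036 kg, $240,410.88):
Base rate for 6131.99 is 13.5% + $0.62/kg.
Duty = $240,410.88 × 13.5% + 2,036 × $0.62 = $33,717.79.
Line 2 (6601.35, Karoria, 597 units, $129,208.71):
Base rate for 6601.35 is 13.5%.
6601.35 has an FTA preferential rate, but origin Karoria is not Talistan; base rate stands.
Additional duty on 6601.35 from Karoria: +60.5%. Applied ad valorem rate: 13.5% + 60.5% = 74%.
Duty = $129,208.71 × 74% = $95,614.45.
Line 3 (0999.94, Talistan, 2,795 liters, $202,358.00):
Base rate for 0999.94 is 23.5%.
Origin Talistan qualifies under the Bralon–Talistan agreement and 0999.94 is covered: preferential rate 13.5% applies instead.
Duty = $202,358.00 × 13.5% = $27,318.33.
Total = $33,717.79 + $95,614.45 + $27,318.33 = $156,650.57.

$156,650.57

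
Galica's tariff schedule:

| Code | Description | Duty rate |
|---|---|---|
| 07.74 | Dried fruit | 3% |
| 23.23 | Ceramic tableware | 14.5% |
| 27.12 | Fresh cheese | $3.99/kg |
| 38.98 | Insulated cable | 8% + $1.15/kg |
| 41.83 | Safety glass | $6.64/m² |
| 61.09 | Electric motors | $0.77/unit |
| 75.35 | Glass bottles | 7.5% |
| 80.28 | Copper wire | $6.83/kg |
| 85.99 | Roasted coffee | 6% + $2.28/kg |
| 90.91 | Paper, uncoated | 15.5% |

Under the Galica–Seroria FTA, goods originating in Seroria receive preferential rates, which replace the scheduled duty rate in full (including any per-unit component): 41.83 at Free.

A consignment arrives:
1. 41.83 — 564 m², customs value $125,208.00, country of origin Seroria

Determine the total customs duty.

Line 1 (41.83, Seroria, 564 m², $125,208.00):
Base rate for 41.83 is $6.64/m².
Origin Seroria qualifies under the Galica–Seroria agreement and 41.83 is covered: preferential rate Free applies instead.
Duty = $125,208.00 × 0% = $0.00.

$0.00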